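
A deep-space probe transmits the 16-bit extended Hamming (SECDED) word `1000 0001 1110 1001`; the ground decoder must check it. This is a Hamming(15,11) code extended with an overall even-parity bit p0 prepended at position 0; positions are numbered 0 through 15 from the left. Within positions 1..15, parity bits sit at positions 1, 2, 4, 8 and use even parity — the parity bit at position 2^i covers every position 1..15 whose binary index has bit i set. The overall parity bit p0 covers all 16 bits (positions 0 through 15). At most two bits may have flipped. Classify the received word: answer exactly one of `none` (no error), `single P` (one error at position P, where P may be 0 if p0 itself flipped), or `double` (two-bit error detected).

s1: b1⊕b3⊕b5⊕b7⊕b9⊕b11⊕b13⊕b15 = 0⊕0⊕0⊕1⊕1⊕0⊕0⊕1 = 1
s2: b2⊕b3⊕b6⊕b7⊕b10⊕b11⊕b14⊕b15 = 0⊕0⊕0⊕1⊕1⊕0⊕0⊕1 = 1
s4: b4⊕b5⊕b6⊕b7⊕b12⊕b13⊕b14⊕b15 = 0⊕0⊕0⊕1⊕1⊕0⊕0⊕1 = 1
s8: b8⊕b9⊕b10⊕b11⊕b12⊕b13⊕b14⊕b15 = 1⊕1⊕1⊕0⊕1⊕0⊕0⊕1 = 1
Syndrome (s8...s1) = 1111 → position 15.
Overall parity (XOR of all 16 bits, including p0): 1⊕0⊕0⊕0⊕0⊕0⊕0⊕1⊕1⊕1⊕1⊕0⊕1⊕0⊕0⊕1 = 1
Overall=1, syndrome position=15 → single-bit error at position 15.

single 15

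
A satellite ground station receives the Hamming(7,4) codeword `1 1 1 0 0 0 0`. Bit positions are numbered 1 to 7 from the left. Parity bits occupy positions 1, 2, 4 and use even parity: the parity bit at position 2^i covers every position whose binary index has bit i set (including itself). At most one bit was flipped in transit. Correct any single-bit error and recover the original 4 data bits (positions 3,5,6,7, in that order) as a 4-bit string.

s1: b1⊕b3⊕b5⊕b7 = 1⊕1⊕0⊕0 = 0
s2: b2⊕b3⊕b6⊕b7 = 1⊕1⊕0⊕0 = 0
s4: b4⊕b5⊕b6⊕b7 = 0⊕0⊕0⊕0 = 0
Syndrome (s4...s1) = 000 → position 0 (no error).
No correction needed.
Data bits at positions 3,5,6,7: 1000

1000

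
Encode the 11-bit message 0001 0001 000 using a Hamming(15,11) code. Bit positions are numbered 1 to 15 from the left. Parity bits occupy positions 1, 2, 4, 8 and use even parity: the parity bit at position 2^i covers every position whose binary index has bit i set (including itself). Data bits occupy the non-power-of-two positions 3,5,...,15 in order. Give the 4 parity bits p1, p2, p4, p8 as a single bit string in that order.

1101

Place data bits at non-power-of-two positions: b3=0, b5=0, b6=0, b7=1, b9=0, b10=0, b11=0, b12=1, b13=0, b14=0, b15=0.
p1 = XOR of data positions {3,5,7,9,11,13,15} = 0⊕0⊕1⊕0⊕0⊕0⊕0 = 1
p2 = XOR of data positions {3,6,7,10,11,14,15} = 0⊕0⊕1⊕0⊕0⊕0⊕0 = 1
p4 = XOR of data positions {5,6,7,12,13,14,15} = 0⊕0⊕1⊕1⊕0⊕0⊕0 = 0
p8 = XOR of data positions {9,10,11,12,13,14,15} = 0⊕0⊕0⊕1⊕0⊕0⊕0 = 1
Parity bits p1,p2,p4,p8 = 1101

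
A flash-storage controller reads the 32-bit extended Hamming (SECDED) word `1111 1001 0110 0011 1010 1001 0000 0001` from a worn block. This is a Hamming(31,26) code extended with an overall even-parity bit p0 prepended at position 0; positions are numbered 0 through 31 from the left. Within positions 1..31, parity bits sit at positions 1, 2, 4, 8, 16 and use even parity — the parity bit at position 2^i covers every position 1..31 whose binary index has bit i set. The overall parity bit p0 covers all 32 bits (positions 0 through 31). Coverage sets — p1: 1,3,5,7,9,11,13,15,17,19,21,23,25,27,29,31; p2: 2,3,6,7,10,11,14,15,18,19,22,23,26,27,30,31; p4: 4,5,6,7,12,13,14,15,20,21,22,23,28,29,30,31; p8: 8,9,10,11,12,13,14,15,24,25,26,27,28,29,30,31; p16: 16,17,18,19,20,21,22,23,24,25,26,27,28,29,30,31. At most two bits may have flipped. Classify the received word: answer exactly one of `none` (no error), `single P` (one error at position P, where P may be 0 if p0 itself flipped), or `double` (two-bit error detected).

s1: b1⊕b3⊕b5⊕b7⊕b9⊕b11⊕b13⊕b15⊕b17⊕b19⊕b21⊕b23⊕b25⊕b27⊕b29⊕b31 = 1⊕1⊕0⊕1⊕1⊕0⊕0⊕1⊕0⊕0⊕0⊕1⊕0⊕0⊕0⊕1 = 1
s2: b2⊕b3⊕b6⊕b7⊕b10⊕b11⊕b14⊕b15⊕b18⊕b19⊕b22⊕b23⊕b26⊕b27⊕b30⊕b31 = 1⊕1⊕0⊕1⊕1⊕0⊕1⊕1⊕1⊕0⊕0⊕1⊕0⊕0⊕0⊕1 = 1
s4: b4⊕b5⊕b6⊕b7⊕b12⊕b13⊕b14⊕b15⊕b20⊕b21⊕b22⊕b23⊕b28⊕b29⊕b30⊕b31 = 1⊕0⊕0⊕1⊕0⊕0⊕1⊕1⊕1⊕0⊕0⊕1⊕0⊕0⊕0⊕1 = 1
s8: b8⊕b9⊕b10⊕b11⊕b12⊕b13⊕b14⊕b15⊕b24⊕b25⊕b26⊕b27⊕b28⊕b29⊕b30⊕b31 = 0⊕1⊕1⊕0⊕0⊕0⊕1⊕1⊕0⊕0⊕0⊕0⊕0⊕0⊕0⊕1 = 1
s16: b16⊕b17⊕b18⊕b19⊕b20⊕b21⊕b22⊕b23⊕b24⊕b25⊕b26⊕b27⊕b28⊕b29⊕b30⊕b31 = 1⊕0⊕1⊕0⊕1⊕0⊕0⊕1⊕0⊕0⊕0⊕0⊕0⊕0⊕0⊕1 = 1
Syndrome (s16...s1) = 11111 → position 31.
Overall parity (XOR of all 32 bits, including p0): 1⊕1⊕1⊕1⊕1⊕0⊕0⊕1⊕0⊕1⊕1⊕0⊕0⊕0⊕1⊕1⊕1⊕0⊕1⊕0⊕1⊕0⊕0⊕1⊕0⊕0⊕0⊕0⊕0⊕0⊕0⊕1 = 1
Overall=1, syndrome position=31 → single-bit error at position 31.

single 31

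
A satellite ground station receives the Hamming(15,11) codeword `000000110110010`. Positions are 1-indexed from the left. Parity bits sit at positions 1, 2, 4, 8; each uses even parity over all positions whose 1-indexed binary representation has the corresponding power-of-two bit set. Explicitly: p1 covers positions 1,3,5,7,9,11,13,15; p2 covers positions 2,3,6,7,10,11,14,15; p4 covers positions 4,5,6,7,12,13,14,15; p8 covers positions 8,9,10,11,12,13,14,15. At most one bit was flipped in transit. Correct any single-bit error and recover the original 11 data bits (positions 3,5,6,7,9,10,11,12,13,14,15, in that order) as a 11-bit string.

s1: b1⊕b3⊕b5⊕b7⊕b9⊕b11⊕b13⊕b15 = 0⊕0⊕0⊕1⊕0⊕1⊕0⊕0 = 0
s2: b2⊕b3⊕b6⊕b7⊕b10⊕b11⊕b14⊕b15 = 0⊕0⊕0⊕1⊕1⊕1⊕1⊕0 = 0
s4: b4⊕b5⊕b6⊕b7⊕b12⊕b13⊕b14⊕b15 = 0⊕0⊕0⊕1⊕0⊕0⊕1⊕0 = 0
s8: b8⊕b9⊕b10⊕b11⊕b12⊕b13⊕b14⊕b15 = 1⊕0⊕1⊕1⊕0⊕0⊕1⊕0 = 0
Syndrome (s8...s1) = 0000 → position 0 (no error).
No correction needed.
Data bits at positions 3,5,6,7,9,10,11,12,13,14,15: 00010110010

00010110010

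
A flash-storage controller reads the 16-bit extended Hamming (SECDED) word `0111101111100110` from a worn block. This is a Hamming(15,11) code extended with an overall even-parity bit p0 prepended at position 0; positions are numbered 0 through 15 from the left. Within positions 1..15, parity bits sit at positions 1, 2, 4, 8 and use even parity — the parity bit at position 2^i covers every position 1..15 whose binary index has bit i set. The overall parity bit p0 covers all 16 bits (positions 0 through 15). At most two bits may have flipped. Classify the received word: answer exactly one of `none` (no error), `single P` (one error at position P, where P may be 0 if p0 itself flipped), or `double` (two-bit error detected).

s1: b1⊕b3⊕b5⊕b7⊕b9⊕b11⊕b13⊕b15 = 1⊕1⊕0⊕1⊕1⊕0⊕1⊕0 = 1
s2: b2⊕b3⊕b6⊕b7⊕b10⊕b11⊕b14⊕b15 = 1⊕1⊕1⊕1⊕1⊕0⊕1⊕0 = 0
s4: b4⊕b5⊕b6⊕b7⊕b12⊕b13⊕b14⊕b15 = 1⊕0⊕1⊕1⊕0⊕1⊕1⊕0 = 1
s8: b8⊕b9⊕b10⊕b11⊕b12⊕b13⊕b14⊕b15 = 1⊕1⊕1⊕0⊕0⊕1⊕1⊕0 = 1
Syndrome (s8...s1) = 1101 → position 13.
Overall parity (XOR of all 16 bits, including p0): 0⊕1⊕1⊕1⊕1⊕0⊕1⊕1⊕1⊕1⊕1⊕0⊕0⊕1⊕1⊕0 = 1
Overall=1, syndrome position=13 → single-bit error at position 13.

single 13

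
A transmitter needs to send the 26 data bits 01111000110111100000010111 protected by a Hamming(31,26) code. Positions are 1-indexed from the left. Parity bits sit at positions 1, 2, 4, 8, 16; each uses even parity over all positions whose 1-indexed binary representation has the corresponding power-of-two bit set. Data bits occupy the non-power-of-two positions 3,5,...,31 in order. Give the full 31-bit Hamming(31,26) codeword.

Place data bits at non-power-of-two positions: b3=0, b5=1, b6=1, b7=1, b9=1, b10=0, b11=0, b12=0, b13=1, b14=1, b15=0, b17=1, b18=1, b19=1, b20=1, b21=0, b22=0, b23=0, b24=0, b25=0, b26=0, b27=1, b28=0, b29=1, b30=1, b31=1.
p1 = XOR of data positions {3,5,7,9,11,13,15,17,19,21,23,25,27,29,31} = 0⊕1⊕1⊕1⊕0⊕1⊕0⊕1⊕1⊕0⊕0⊕0⊕1⊕1⊕1 = 1
p2 = XOR of data positions {3,6,7,10,11,14,15,18,19,22,23,26,27,30,31} = 0⊕1⊕1⊕0⊕0⊕1⊕0⊕1⊕1⊕0⊕0⊕0⊕1⊕1⊕1 = 0
p4 = XOR of data positions {5,6,7,12,13,14,15,20,21,22,23,28,29,30,31} = 1⊕1⊕1⊕0⊕1⊕1⊕0⊕1⊕0⊕0⊕0⊕0⊕1⊕1⊕1 = 1
p8 = XOR of data positions {9,10,11,12,13,14,15,24,25,26,27,28,29,30,31} = 1⊕0⊕0⊕0⊕1⊕1⊕0⊕0⊕0⊕0⊕1⊕0⊕1⊕1⊕1 = 1
p16 = XOR of data positions {17,18,19,20,21,22,23,24,25,26,27,28,29,30,31} = 1⊕1⊕1⊕1⊕0⊕0⊕0⊕0⊕0⊕0⊕1⊕0⊕1⊕1⊕1 = 0
Codeword b1..b31 = 1001111110001100111100000010111

1001111110001100111100000010111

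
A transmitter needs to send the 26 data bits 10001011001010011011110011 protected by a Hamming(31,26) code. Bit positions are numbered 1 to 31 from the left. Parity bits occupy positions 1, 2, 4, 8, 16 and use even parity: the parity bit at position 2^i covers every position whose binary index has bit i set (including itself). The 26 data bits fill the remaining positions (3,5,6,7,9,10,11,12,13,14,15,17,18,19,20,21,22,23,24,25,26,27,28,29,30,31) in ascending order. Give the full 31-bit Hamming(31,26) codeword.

0110000010110011010011011110011

Place data bits at non-power-of-two positions: b3=1, b5=0, b6=0, b7=0, b9=1, b10=0, b11=1, b12=1, b13=0, b14=0, b15=1, b17=0, b18=1, b19=0, b20=0, b21=1, b22=1, b23=0, b24=1, b25=1, b26=1, b27=1, b28=0, b29=0, b30=1, b31=1.
p1 = XOR of data positions {3,5,7,9,11,13,15,17,19,21,23,25,27,29,31} = 1⊕0⊕0⊕1⊕1⊕0⊕1⊕0⊕0⊕1⊕0⊕1⊕1⊕0⊕1 = 0
p2 = XOR of data positions {3,6,7,10,11,14,15,18,19,22,23,26,27,30,31} = 1⊕0⊕0⊕0⊕1⊕0⊕1⊕1⊕0⊕1⊕0⊕1⊕1⊕1⊕1 = 1
p4 = XOR of data positions {5,6,7,12,13,14,15,20,21,22,23,28,29,30,31} = 0⊕0⊕0⊕1⊕0⊕0⊕1⊕0⊕1⊕1⊕0⊕0⊕0⊕1⊕1 = 0
p8 = XOR of data positions {9,10,11,12,13,14,15,24,25,26,27,28,29,30,31} = 1⊕0⊕1⊕1⊕0⊕0⊕1⊕1⊕1⊕1⊕1⊕0⊕0⊕1⊕1 = 0
p16 = XOR of data positions {17,18,19,20,21,22,23,24,25,26,27,28,29,30,31} = 0⊕1⊕0⊕0⊕1⊕1⊕0⊕1⊕1⊕1⊕1⊕0⊕0⊕1⊕1 = 1
Codeword b1..b31 = 0110000010110011010011011110011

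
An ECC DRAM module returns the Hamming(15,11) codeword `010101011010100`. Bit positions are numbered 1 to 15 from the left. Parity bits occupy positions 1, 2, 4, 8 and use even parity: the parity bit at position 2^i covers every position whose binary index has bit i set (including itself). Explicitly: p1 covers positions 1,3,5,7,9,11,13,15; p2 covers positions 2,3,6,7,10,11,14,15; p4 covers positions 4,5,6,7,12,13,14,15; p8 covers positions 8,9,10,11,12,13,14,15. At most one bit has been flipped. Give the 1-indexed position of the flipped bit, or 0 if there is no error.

s1: b1⊕b3⊕b5⊕b7⊕b9⊕b11⊕b13⊕b15 = 0⊕0⊕0⊕0⊕1⊕1⊕1⊕0 = 1
s2: b2⊕b3⊕b6⊕b7⊕b10⊕b11⊕b14⊕b15 = 1⊕0⊕1⊕0⊕0⊕1⊕0⊕0 = 1
s4: b4⊕b5⊕b6⊕b7⊕b12⊕b13⊕b14⊕b15 = 1⊕0⊕1⊕0⊕0⊕1⊕0⊕0 = 1
s8: b8⊕b9⊕b10⊕b11⊕b12⊕b13⊕b14⊕b15 = 1⊕1⊕0⊕1⊕0⊕1⊕0⊕0 = 0
Syndrome (s8...s1) = 0111 → position 7.

7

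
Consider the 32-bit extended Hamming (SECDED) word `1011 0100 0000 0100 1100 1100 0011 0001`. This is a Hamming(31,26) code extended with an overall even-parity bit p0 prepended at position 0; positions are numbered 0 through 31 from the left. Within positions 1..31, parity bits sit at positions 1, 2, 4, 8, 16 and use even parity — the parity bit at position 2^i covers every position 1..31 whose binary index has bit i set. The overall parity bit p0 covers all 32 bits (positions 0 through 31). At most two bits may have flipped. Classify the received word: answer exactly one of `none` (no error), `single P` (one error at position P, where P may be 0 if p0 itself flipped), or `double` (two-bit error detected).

double

s1: b1⊕b3⊕b5⊕b7⊕b9⊕b11⊕b13⊕b15⊕b17⊕b19⊕b21⊕b23⊕b25⊕b27⊕b29⊕b31 = 0⊕1⊕1⊕0⊕0⊕0⊕1⊕0⊕1⊕0⊕1⊕0⊕0⊕1⊕0⊕1 = 1
s2: b2⊕b3⊕b6⊕b7⊕b10⊕b11⊕b14⊕b15⊕b18⊕b19⊕b22⊕b23⊕b26⊕b27⊕b30⊕b31 = 1⊕1⊕0⊕0⊕0⊕0⊕0⊕0⊕0⊕0⊕0⊕0⊕1⊕1⊕0⊕1 = 1
s4: b4⊕b5⊕b6⊕b7⊕b12⊕b13⊕b14⊕b15⊕b20⊕b21⊕b22⊕b23⊕b28⊕b29⊕b30⊕b31 = 0⊕1⊕0⊕0⊕0⊕1⊕0⊕0⊕1⊕1⊕0⊕0⊕0⊕0⊕0⊕1 = 1
s8: b8⊕b9⊕b10⊕b11⊕b12⊕b13⊕b14⊕b15⊕b24⊕b25⊕b26⊕b27⊕b28⊕b29⊕b30⊕b31 = 0⊕0⊕0⊕0⊕0⊕1⊕0⊕0⊕0⊕0⊕1⊕1⊕0⊕0⊕0⊕1 = 0
s16: b16⊕b17⊕b18⊕b19⊕b20⊕b21⊕b22⊕b23⊕b24⊕b25⊕b26⊕b27⊕b28⊕b29⊕b30⊕b31 = 1⊕1⊕0⊕0⊕1⊕1⊕0⊕0⊕0⊕0⊕1⊕1⊕0⊕0⊕0⊕1 = 1
Syndrome (s16...s1) = 10111 → position 23.
Overall parity (XOR of all 32 bits, including p0): 1⊕0⊕1⊕1⊕0⊕1⊕0⊕0⊕0⊕0⊕0⊕0⊕0⊕1⊕0⊕0⊕1⊕1⊕0⊕0⊕1⊕1⊕0⊕0⊕0⊕0⊕1⊕1⊕0⊕0⊕0⊕1 = 0
Overall=0, syndrome position=23 → double-bit error detected (uncorrectable).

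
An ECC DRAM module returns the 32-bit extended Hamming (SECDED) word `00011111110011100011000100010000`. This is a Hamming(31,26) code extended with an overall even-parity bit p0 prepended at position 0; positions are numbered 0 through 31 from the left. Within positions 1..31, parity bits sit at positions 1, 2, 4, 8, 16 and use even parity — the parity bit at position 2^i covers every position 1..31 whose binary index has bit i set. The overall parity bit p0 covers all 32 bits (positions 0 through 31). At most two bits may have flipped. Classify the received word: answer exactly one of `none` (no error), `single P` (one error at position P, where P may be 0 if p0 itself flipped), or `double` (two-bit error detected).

none

s1: b1⊕b3⊕b5⊕b7⊕b9⊕b11⊕b13⊕b15⊕b17⊕b19⊕b21⊕b23⊕b25⊕b27⊕b29⊕b31 = 0⊕1⊕1⊕1⊕1⊕0⊕1⊕0⊕0⊕1⊕0⊕1⊕0⊕1⊕0⊕0 = 0
s2: b2⊕b3⊕b6⊕b7⊕b10⊕b11⊕b14⊕b15⊕b18⊕b19⊕b22⊕b23⊕b26⊕b27⊕b30⊕b31 = 0⊕1⊕1⊕1⊕0⊕0⊕1⊕0⊕1⊕1⊕0⊕1⊕0⊕1⊕0⊕0 = 0
s4: b4⊕b5⊕b6⊕b7⊕b12⊕b13⊕b14⊕b15⊕b20⊕b21⊕b22⊕b23⊕b28⊕b29⊕b30⊕b31 = 1⊕1⊕1⊕1⊕1⊕1⊕1⊕0⊕0⊕0⊕0⊕1⊕0⊕0⊕0⊕0 = 0
s8: b8⊕b9⊕b10⊕b11⊕b12⊕b13⊕b14⊕b15⊕b24⊕b25⊕b26⊕b27⊕b28⊕b29⊕b30⊕b31 = 1⊕1⊕0⊕0⊕1⊕1⊕1⊕0⊕0⊕0⊕0⊕1⊕0⊕0⊕0⊕0 = 0
s16: b16⊕b17⊕b18⊕b19⊕b20⊕b21⊕b22⊕b23⊕b24⊕b25⊕b26⊕b27⊕b28⊕b29⊕b30⊕b31 = 0⊕0⊕1⊕1⊕0⊕0⊕0⊕1⊕0⊕0⊕0⊕1⊕0⊕0⊕0⊕0 = 0
Syndrome (s16...s1) = 00000 → position 0 (no error).
Overall parity (XOR of all 32 bits, including p0): 0⊕0⊕0⊕1⊕1⊕1⊕1⊕1⊕1⊕1⊕0⊕0⊕1⊕1⊕1⊕0⊕0⊕0⊕1⊕1⊕0⊕0⊕0⊕1⊕0⊕0⊕0⊕1⊕0⊕0⊕0⊕0 = 0
Overall=0, syndrome position=0 → no error.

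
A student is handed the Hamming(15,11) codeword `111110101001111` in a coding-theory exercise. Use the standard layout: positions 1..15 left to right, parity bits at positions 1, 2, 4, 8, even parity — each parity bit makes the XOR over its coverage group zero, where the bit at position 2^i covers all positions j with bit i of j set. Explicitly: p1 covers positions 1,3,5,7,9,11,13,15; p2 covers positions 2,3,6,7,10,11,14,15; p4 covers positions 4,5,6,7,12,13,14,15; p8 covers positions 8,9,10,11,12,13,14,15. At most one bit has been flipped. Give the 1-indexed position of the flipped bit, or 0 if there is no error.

15

s1: b1⊕b3⊕b5⊕b7⊕b9⊕b11⊕b13⊕b15 = 1⊕1⊕1⊕1⊕1⊕0⊕1⊕1 = 1
s2: b2⊕b3⊕b6⊕b7⊕b10⊕b11⊕b14⊕b15 = 1⊕1⊕0⊕1⊕0⊕0⊕1⊕1 = 1
s4: b4⊕b5⊕b6⊕b7⊕b12⊕b13⊕b14⊕b15 = 1⊕1⊕0⊕1⊕1⊕1⊕1⊕1 = 1
s8: b8⊕b9⊕b10⊕b11⊕b12⊕b13⊕b14⊕b15 = 0⊕1⊕0⊕0⊕1⊕1⊕1⊕1 = 1
Syndrome (s8...s1) = 1111 → position 15.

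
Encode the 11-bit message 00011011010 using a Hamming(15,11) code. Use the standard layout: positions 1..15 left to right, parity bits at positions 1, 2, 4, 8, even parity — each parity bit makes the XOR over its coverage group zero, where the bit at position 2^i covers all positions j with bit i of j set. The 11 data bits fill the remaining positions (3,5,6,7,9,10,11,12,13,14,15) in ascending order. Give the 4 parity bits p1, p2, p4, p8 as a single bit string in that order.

1110

Place data bits at non-power-of-two positions: b3=0, b5=0, b6=0, b7=1, b9=1, b10=0, b11=1, b12=1, b13=0, b14=1, b15=0.
p1 = XOR of data positions {3,5,7,9,11,13,15} = 0⊕0⊕1⊕1⊕1⊕0⊕0 = 1
p2 = XOR of data positions {3,6,7,10,11,14,15} = 0⊕0⊕1⊕0⊕1⊕1⊕0 = 1
p4 = XOR of data positions {5,6,7,12,13,14,15} = 0⊕0⊕1⊕1⊕0⊕1⊕0 = 1
p8 = XOR of data positions {9,10,11,12,13,14,15} = 1⊕0⊕1⊕1⊕0⊕1⊕0 = 0
Parity bits p1,p2,p4,p8 = 1110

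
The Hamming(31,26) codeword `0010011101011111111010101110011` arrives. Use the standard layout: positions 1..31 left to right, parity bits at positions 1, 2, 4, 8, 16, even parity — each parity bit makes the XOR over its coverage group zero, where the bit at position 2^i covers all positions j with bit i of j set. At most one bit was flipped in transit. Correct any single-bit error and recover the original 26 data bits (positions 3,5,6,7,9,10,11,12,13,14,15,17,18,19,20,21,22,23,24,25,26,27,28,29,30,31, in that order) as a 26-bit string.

s1: b1⊕b3⊕b5⊕b7⊕b9⊕b11⊕b13⊕b15⊕b17⊕b19⊕b21⊕b23⊕b25⊕b27⊕b29⊕b31 = 0⊕1⊕0⊕1⊕0⊕0⊕1⊕1⊕1⊕1⊕1⊕1⊕1⊕1⊕0⊕1 = 1
s2: b2⊕b3⊕b6⊕b7⊕b10⊕b11⊕b14⊕b15⊕b18⊕b19⊕b22⊕b23⊕b26⊕b27⊕b30⊕b31 = 0⊕1⊕1⊕1⊕1⊕0⊕1⊕1⊕1⊕1⊕0⊕1⊕1⊕1⊕1⊕1 = 1
s4: b4⊕b5⊕b6⊕b7⊕b12⊕b13⊕b14⊕b15⊕b20⊕b21⊕b22⊕b23⊕b28⊕b29⊕b30⊕b31 = 0⊕0⊕1⊕1⊕1⊕1⊕1⊕1⊕0⊕1⊕0⊕1⊕0⊕0⊕1⊕1 = 0
s8: b8⊕b9⊕b10⊕b11⊕b12⊕b13⊕b14⊕b15⊕b24⊕b25⊕b26⊕b27⊕b28⊕b29⊕b30⊕b31 = 1⊕0⊕1⊕0⊕1⊕1⊕1⊕1⊕0⊕1⊕1⊕1⊕0⊕0⊕1⊕1 = 1
s16: b16⊕b17⊕b18⊕b19⊕b20⊕b21⊕b22⊕b23⊕b24⊕b25⊕b26⊕b27⊕b28⊕b29⊕b30⊕b31 = 1⊕1⊕1⊕1⊕0⊕1⊕0⊕1⊕0⊕1⊕1⊕1⊕0⊕0⊕1⊕1 = 1
Syndrome (s16...s1) = 11011 → position 27.
Flip bit 27: corrected codeword = 0010011101011111111010101100011
Data bits at positions 3,5,6,7,9,10,11,12,13,14,15,17,18,19,20,21,22,23,24,25,26,27,28,29,30,31: 10110101111111010101100011

10110101111111010101100011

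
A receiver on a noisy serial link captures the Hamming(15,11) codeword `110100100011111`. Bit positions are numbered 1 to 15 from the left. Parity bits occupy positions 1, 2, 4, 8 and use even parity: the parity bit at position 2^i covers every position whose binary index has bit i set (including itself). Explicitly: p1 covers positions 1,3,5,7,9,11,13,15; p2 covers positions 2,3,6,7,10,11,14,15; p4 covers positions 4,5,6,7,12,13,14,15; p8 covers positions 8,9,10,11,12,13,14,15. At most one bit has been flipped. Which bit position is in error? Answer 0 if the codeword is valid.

11

s1: b1⊕b3⊕b5⊕b7⊕b9⊕b11⊕b13⊕b15 = 1⊕0⊕0⊕1⊕0⊕1⊕1⊕1 = 1
s2: b2⊕b3⊕b6⊕b7⊕b10⊕b11⊕b14⊕b15 = 1⊕0⊕0⊕1⊕0⊕1⊕1⊕1 = 1
s4: b4⊕b5⊕b6⊕b7⊕b12⊕b13⊕b14⊕b15 = 1⊕0⊕0⊕1⊕1⊕1⊕1⊕1 = 0
s8: b8⊕b9⊕b10⊕b11⊕b12⊕b13⊕b14⊕b15 = 0⊕0⊕0⊕1⊕1⊕1⊕1⊕1 = 1
Syndrome (s8...s1) = 1011 → position 11.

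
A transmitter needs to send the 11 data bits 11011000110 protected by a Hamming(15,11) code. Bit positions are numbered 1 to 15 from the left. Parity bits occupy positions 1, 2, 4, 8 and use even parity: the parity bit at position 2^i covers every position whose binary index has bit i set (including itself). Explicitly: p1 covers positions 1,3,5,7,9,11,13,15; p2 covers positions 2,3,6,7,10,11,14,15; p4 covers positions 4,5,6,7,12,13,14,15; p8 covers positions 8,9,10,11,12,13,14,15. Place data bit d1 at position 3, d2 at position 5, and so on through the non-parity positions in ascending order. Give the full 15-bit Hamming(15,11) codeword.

Place data bits at non-power-of-two positions: b3=1, b5=1, b6=0, b7=1, b9=1, b10=0, b11=0, b12=0, b13=1, b14=1, b15=0.
p1 = XOR of data positions {3,5,7,9,11,13,15} = 1⊕1⊕1⊕1⊕0⊕1⊕0 = 1
p2 = XOR of data positions {3,6,7,10,11,14,15} = 1⊕0⊕1⊕0⊕0⊕1⊕0 = 1
p4 = XOR of data positions {5,6,7,12,13,14,15} = 1⊕0⊕1⊕0⊕1⊕1⊕0 = 0
p8 = XOR of data positions {9,10,11,12,13,14,15} = 1⊕0⊕0⊕0⊕1⊕1⊕0 = 1
Codeword b1..b15 = 111010111000110

111010111000110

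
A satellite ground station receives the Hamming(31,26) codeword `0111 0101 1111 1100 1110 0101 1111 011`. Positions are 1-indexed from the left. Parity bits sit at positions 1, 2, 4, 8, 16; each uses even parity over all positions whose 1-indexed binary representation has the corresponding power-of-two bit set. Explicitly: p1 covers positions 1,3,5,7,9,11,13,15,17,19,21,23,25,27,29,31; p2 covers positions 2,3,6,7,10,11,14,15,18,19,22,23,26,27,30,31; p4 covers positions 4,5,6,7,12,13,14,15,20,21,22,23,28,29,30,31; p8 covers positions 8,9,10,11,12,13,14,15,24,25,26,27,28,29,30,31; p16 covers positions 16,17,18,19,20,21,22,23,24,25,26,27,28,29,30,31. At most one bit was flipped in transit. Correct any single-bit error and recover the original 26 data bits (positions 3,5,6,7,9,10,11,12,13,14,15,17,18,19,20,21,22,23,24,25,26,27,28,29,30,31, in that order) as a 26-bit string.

s1: b1⊕b3⊕b5⊕b7⊕b9⊕b11⊕b13⊕b15⊕b17⊕b19⊕b21⊕b23⊕b25⊕b27⊕b29⊕b31 = 0⊕1⊕0⊕0⊕1⊕1⊕1⊕0⊕1⊕1⊕0⊕0⊕1⊕1⊕0⊕1 = 1
s2: b2⊕b3⊕b6⊕b7⊕b10⊕b11⊕b14⊕b15⊕b18⊕b19⊕b22⊕b23⊕b26⊕b27⊕b30⊕b31 = 1⊕1⊕1⊕0⊕1⊕1⊕1⊕0⊕1⊕1⊕1⊕0⊕1⊕1⊕1⊕1 = 1
s4: b4⊕b5⊕b6⊕b7⊕b12⊕b13⊕b14⊕b15⊕b20⊕b21⊕b22⊕b23⊕b28⊕b29⊕b30⊕b31 = 1⊕0⊕1⊕0⊕1⊕1⊕1⊕0⊕0⊕0⊕1⊕0⊕1⊕0⊕1⊕1 = 1
s8: b8⊕b9⊕b10⊕b11⊕b12⊕b13⊕b14⊕b15⊕b24⊕b25⊕b26⊕b27⊕b28⊕b29⊕b30⊕b31 = 1⊕1⊕1⊕1⊕1⊕1⊕1⊕0⊕1⊕1⊕1⊕1⊕1⊕0⊕1⊕1 = 0
s16: b16⊕b17⊕b18⊕b19⊕b20⊕b21⊕b22⊕b23⊕b24⊕b25⊕b26⊕b27⊕b28⊕b29⊕b30⊕b31 = 0⊕1⊕1⊕1⊕0⊕0⊕1⊕0⊕1⊕1⊕1⊕1⊕1⊕0⊕1⊕1 = 1
Syndrome (s16...s1) = 10111 → position 23.
Flip bit 23: corrected codeword = 0111010111111100111001111111011
Data bits at positions 3,5,6,7,9,10,11,12,13,14,15,17,18,19,20,21,22,23,24,25,26,27,28,29,30,31: 10101111110111001111111011

10101111110111001111111011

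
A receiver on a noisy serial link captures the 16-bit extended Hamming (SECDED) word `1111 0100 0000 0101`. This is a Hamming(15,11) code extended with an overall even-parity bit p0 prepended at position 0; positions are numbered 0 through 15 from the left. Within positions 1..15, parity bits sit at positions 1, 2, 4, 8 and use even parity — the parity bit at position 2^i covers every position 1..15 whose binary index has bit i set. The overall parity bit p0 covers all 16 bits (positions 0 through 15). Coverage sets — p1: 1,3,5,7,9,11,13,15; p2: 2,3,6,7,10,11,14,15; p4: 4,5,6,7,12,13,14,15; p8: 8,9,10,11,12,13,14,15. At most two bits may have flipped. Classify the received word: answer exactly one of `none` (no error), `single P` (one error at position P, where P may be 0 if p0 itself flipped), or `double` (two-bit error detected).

s1: b1⊕b3⊕b5⊕b7⊕b9⊕b11⊕b13⊕b15 = 1⊕1⊕1⊕0⊕0⊕0⊕1⊕1 = 1
s2: b2⊕b3⊕b6⊕b7⊕b10⊕b11⊕b14⊕b15 = 1⊕1⊕0⊕0⊕0⊕0⊕0⊕1 = 1
s4: b4⊕b5⊕b6⊕b7⊕b12⊕b13⊕b14⊕b15 = 0⊕1⊕0⊕0⊕0⊕1⊕0⊕1 = 1
s8: b8⊕b9⊕b10⊕b11⊕b12⊕b13⊕b14⊕b15 = 0⊕0⊕0⊕0⊕0⊕1⊕0⊕1 = 0
Syndrome (s8...s1) = 0111 → position 7.
Overall parity (XOR of all 16 bits, including p0): 1⊕1⊕1⊕1⊕0⊕1⊕0⊕0⊕0⊕0⊕0⊕0⊕0⊕1⊕0⊕1 = 1
Overall=1, syndrome position=7 → single-bit error at position 7.

single 7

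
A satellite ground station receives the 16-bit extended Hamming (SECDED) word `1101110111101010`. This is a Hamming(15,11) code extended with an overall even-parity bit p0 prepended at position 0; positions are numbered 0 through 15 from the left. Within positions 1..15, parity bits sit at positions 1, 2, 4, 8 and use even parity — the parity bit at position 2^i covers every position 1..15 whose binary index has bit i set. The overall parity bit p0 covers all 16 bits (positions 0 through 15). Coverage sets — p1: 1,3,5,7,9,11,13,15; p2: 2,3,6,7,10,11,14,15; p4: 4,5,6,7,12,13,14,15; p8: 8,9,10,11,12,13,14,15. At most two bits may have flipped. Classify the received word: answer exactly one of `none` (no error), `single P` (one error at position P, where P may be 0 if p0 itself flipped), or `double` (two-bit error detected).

single 13

s1: b1⊕b3⊕b5⊕b7⊕b9⊕b11⊕b13⊕b15 = 1⊕1⊕1⊕1⊕1⊕0⊕0⊕0 = 1
s2: b2⊕b3⊕b6⊕b7⊕b10⊕b11⊕b14⊕b15 = 0⊕1⊕0⊕1⊕1⊕0⊕1⊕0 = 0
s4: b4⊕b5⊕b6⊕b7⊕b12⊕b13⊕b14⊕b15 = 1⊕1⊕0⊕1⊕1⊕0⊕1⊕0 = 1
s8: b8⊕b9⊕b10⊕b11⊕b12⊕b13⊕b14⊕b15 = 1⊕1⊕1⊕0⊕1⊕0⊕1⊕0 = 1
Syndrome (s8...s1) = 1101 → position 13.
Overall parity (XOR of all 16 bits, including p0): 1⊕1⊕0⊕1⊕1⊕1⊕0⊕1⊕1⊕1⊕1⊕0⊕1⊕0⊕1⊕0 = 1
Overall=1, syndrome position=13 → single-bit error at position 13.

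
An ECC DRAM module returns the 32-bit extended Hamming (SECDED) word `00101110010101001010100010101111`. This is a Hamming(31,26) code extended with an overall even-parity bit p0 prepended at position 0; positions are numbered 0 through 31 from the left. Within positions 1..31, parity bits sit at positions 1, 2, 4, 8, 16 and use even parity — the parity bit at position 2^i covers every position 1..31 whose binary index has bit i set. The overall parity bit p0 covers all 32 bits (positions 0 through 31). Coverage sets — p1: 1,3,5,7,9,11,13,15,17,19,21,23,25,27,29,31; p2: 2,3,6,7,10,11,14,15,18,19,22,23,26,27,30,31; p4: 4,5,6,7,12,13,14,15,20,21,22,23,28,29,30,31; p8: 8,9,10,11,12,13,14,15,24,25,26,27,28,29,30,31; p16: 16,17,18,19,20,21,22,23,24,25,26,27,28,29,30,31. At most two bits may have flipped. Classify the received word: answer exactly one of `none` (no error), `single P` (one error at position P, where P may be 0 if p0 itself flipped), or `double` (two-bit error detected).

double

s1: b1⊕b3⊕b5⊕b7⊕b9⊕b11⊕b13⊕b15⊕b17⊕b19⊕b21⊕b23⊕b25⊕b27⊕b29⊕b31 = 0⊕0⊕1⊕0⊕1⊕1⊕1⊕0⊕0⊕0⊕0⊕0⊕0⊕0⊕1⊕1 = 0
s2: b2⊕b3⊕b6⊕b7⊕b10⊕b11⊕b14⊕b15⊕b18⊕b19⊕b22⊕b23⊕b26⊕b27⊕b30⊕b31 = 1⊕0⊕1⊕0⊕0⊕1⊕0⊕0⊕1⊕0⊕0⊕0⊕1⊕0⊕1⊕1 = 1
s4: b4⊕b5⊕b6⊕b7⊕b12⊕b13⊕b14⊕b15⊕b20⊕b21⊕b22⊕b23⊕b28⊕b29⊕b30⊕b31 = 1⊕1⊕1⊕0⊕0⊕1⊕0⊕0⊕1⊕0⊕0⊕0⊕1⊕1⊕1⊕1 = 1
s8: b8⊕b9⊕b10⊕b11⊕b12⊕b13⊕b14⊕b15⊕b24⊕b25⊕b26⊕b27⊕b28⊕b29⊕b30⊕b31 = 0⊕1⊕0⊕1⊕0⊕1⊕0⊕0⊕1⊕0⊕1⊕0⊕1⊕1⊕1⊕1 = 1
s16: b16⊕b17⊕b18⊕b19⊕b20⊕b21⊕b22⊕b23⊕b24⊕b25⊕b26⊕b27⊕b28⊕b29⊕b30⊕b31 = 1⊕0⊕1⊕0⊕1⊕0⊕0⊕0⊕1⊕0⊕1⊕0⊕1⊕1⊕1⊕1 = 1
Syndrome (s16...s1) = 11110 → position 30.
Overall parity (XOR of all 32 bits, including p0): 0⊕0⊕1⊕0⊕1⊕1⊕1⊕0⊕0⊕1⊕0⊕1⊕0⊕1⊕0⊕0⊕1⊕0⊕1⊕0⊕1⊕0⊕0⊕0⊕1⊕0⊕1⊕0⊕1⊕1⊕1⊕1 = 0
Overall=0, syndrome position=30 → double-bit error detected (uncorrectable).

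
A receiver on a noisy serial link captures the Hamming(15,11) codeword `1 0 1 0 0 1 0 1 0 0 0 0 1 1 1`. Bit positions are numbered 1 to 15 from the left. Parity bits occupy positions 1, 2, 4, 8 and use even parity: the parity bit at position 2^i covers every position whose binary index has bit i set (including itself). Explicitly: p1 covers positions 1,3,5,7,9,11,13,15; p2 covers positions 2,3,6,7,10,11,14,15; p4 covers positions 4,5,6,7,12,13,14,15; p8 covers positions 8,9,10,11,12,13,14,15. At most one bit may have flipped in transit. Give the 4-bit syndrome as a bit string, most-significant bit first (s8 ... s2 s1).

s1: b1⊕b3⊕b5⊕b7⊕b9⊕b11⊕b13⊕b15 = 1⊕1⊕0⊕0⊕0⊕0⊕1⊕1 = 0
s2: b2⊕b3⊕b6⊕b7⊕b10⊕b11⊕b14⊕b15 = 0⊕1⊕1⊕0⊕0⊕0⊕1⊕1 = 0
s4: b4⊕b5⊕b6⊕b7⊕b12⊕b13⊕b14⊕b15 = 0⊕0⊕1⊕0⊕0⊕1⊕1⊕1 = 0
s8: b8⊕b9⊕b10⊕b11⊕b12⊕b13⊕b14⊕b15 = 1⊕0⊕0⊕0⊕0⊕1⊕1⊕1 = 0
Syndrome (s8...s1) = 0000 → position 0 (no error).

0000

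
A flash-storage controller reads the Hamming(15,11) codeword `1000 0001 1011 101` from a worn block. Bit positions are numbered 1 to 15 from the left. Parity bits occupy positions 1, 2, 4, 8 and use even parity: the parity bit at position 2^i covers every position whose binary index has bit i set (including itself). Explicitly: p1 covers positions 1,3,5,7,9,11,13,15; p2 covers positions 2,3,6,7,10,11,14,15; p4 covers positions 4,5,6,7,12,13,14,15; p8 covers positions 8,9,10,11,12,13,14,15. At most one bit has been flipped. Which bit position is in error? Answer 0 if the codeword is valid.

s1: b1⊕b3⊕b5⊕b7⊕b9⊕b11⊕b13⊕b15 = 1⊕0⊕0⊕0⊕1⊕1⊕1⊕1 = 1
s2: b2⊕b3⊕b6⊕b7⊕b10⊕b11⊕b14⊕b15 = 0⊕0⊕0⊕0⊕0⊕1⊕0⊕1 = 0
s4: b4⊕b5⊕b6⊕b7⊕b12⊕b13⊕b14⊕b15 = 0⊕0⊕0⊕0⊕1⊕1⊕0⊕1 = 1
s8: b8⊕b9⊕b10⊕b11⊕b12⊕b13⊕b14⊕b15 = 1⊕1⊕0⊕1⊕1⊕1⊕0⊕1 = 0
Syndrome (s8...s1) = 0101 → position 5.

5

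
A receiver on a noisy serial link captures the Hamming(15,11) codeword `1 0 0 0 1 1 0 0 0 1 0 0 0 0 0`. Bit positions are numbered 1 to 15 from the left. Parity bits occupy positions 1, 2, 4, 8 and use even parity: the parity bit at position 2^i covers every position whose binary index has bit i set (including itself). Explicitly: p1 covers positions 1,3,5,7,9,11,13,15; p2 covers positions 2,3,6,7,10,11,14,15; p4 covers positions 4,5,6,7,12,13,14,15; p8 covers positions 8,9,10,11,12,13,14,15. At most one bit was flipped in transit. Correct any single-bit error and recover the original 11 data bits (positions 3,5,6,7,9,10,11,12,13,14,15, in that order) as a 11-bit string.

01100100000

s1: b1⊕b3⊕b5⊕b7⊕b9⊕b11⊕b13⊕b15 = 1⊕0⊕1⊕0⊕0⊕0⊕0⊕0 = 0
s2: b2⊕b3⊕b6⊕b7⊕b10⊕b11⊕b14⊕b15 = 0⊕0⊕1⊕0⊕1⊕0⊕0⊕0 = 0
s4: b4⊕b5⊕b6⊕b7⊕b12⊕b13⊕b14⊕b15 = 0⊕1⊕1⊕0⊕0⊕0⊕0⊕0 = 0
s8: b8⊕b9⊕b10⊕b11⊕b12⊕b13⊕b14⊕b15 = 0⊕0⊕1⊕0⊕0⊕0⊕0⊕0 = 1
Syndrome (s8...s1) = 1000 → position 8.
Flip bit 8: corrected codeword = 100011010100000
Data bits at positions 3,5,6,7,9,10,11,12,13,14,15: 01100100000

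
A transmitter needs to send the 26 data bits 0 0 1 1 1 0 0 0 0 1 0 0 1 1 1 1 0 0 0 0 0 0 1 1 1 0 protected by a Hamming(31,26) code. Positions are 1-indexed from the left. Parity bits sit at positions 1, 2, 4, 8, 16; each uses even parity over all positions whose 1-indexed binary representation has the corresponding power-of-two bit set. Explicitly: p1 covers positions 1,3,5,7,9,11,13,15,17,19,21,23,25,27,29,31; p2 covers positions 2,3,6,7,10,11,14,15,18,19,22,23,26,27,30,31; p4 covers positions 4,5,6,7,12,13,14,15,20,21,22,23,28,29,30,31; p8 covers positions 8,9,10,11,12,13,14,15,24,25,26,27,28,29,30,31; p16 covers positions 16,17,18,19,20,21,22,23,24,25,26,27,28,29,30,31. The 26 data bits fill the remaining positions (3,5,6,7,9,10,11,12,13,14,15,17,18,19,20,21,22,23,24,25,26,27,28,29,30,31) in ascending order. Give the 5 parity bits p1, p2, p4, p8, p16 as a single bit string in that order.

10011

Place data bits at non-power-of-two positions: b3=0, b5=0, b6=1, b7=1, b9=1, b10=0, b11=0, b12=0, b13=0, b14=1, b15=0, b17=0, b18=1, b19=1, b20=1, b21=1, b22=0, b23=0, b24=0, b25=0, b26=0, b27=0, b28=1, b29=1, b30=1, b31=0.
p1 = XOR of data positions {3,5,7,9,11,13,15,17,19,21,23,25,27,29,31} = 0⊕0⊕1⊕1⊕0⊕0⊕0⊕0⊕1⊕1⊕0⊕0⊕0⊕1⊕0 = 1
p2 = XOR of data positions {3,6,7,10,11,14,15,18,19,22,23,26,27,30,31} = 0⊕1⊕1⊕0⊕0⊕1⊕0⊕1⊕1⊕0⊕0⊕0⊕0⊕1⊕0 = 0
p4 = XOR of data positions {5,6,7,12,13,14,15,20,21,22,23,28,29,30,31} = 0⊕1⊕1⊕0⊕0⊕1⊕0⊕1⊕1⊕0⊕0⊕1⊕1⊕1⊕0 = 0
p8 = XOR of data positions {9,10,11,12,13,14,15,24,25,26,27,28,29,30,31} = 1⊕0⊕0⊕0⊕0⊕1⊕0⊕0⊕0⊕0⊕0⊕1⊕1⊕1⊕0 = 1
p16 = XOR of data positions {17,18,19,20,21,22,23,24,25,26,27,28,29,30,31} = 0⊕1⊕1⊕1⊕1⊕0⊕0⊕0⊕0⊕0⊕0⊕1⊕1⊕1⊕0 = 1
Parity bits p1,p2,p4,p8,p16 = 10011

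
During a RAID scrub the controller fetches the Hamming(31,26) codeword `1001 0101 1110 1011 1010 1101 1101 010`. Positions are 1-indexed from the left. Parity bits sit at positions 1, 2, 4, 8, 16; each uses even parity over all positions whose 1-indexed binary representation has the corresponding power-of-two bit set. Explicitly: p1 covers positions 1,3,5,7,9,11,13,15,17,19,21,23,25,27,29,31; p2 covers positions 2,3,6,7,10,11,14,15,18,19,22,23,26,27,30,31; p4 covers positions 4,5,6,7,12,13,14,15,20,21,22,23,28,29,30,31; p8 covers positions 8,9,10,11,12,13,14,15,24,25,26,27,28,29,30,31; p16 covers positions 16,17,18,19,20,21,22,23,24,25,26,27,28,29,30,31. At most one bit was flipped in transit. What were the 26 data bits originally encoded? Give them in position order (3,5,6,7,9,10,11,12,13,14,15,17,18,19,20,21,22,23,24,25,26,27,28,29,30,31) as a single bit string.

s1: b1⊕b3⊕b5⊕b7⊕b9⊕b11⊕b13⊕b15⊕b17⊕b19⊕b21⊕b23⊕b25⊕b27⊕b29⊕b31 = 1⊕0⊕0⊕0⊕1⊕1⊕1⊕1⊕1⊕1⊕1⊕0⊕1⊕0⊕0⊕0 = 1
s2: b2⊕b3⊕b6⊕b7⊕b10⊕b11⊕b14⊕b15⊕b18⊕b19⊕b22⊕b23⊕b26⊕b27⊕b30⊕b31 = 0⊕0⊕1⊕0⊕1⊕1⊕0⊕1⊕0⊕1⊕1⊕0⊕1⊕0⊕1⊕0 = 0
s4: b4⊕b5⊕b6⊕b7⊕b12⊕b13⊕b14⊕b15⊕b20⊕b21⊕b22⊕b23⊕b28⊕b29⊕b30⊕b31 = 1⊕0⊕1⊕0⊕0⊕1⊕0⊕1⊕0⊕1⊕1⊕0⊕1⊕0⊕1⊕0 = 0
s8: b8⊕b9⊕b10⊕b11⊕b12⊕b13⊕b14⊕b15⊕b24⊕b25⊕b26⊕b27⊕b28⊕b29⊕b30⊕b31 = 1⊕1⊕1⊕1⊕0⊕1⊕0⊕1⊕1⊕1⊕1⊕0⊕1⊕0⊕1⊕0 = 1
s16: b16⊕b17⊕b18⊕b19⊕b20⊕b21⊕b22⊕b23⊕b24⊕b25⊕b26⊕b27⊕b28⊕b29⊕b30⊕b31 = 1⊕1⊕0⊕1⊕0⊕1⊕1⊕0⊕1⊕1⊕1⊕0⊕1⊕0⊕1⊕0 = 0
Syndrome (s16...s1) = 01001 → position 9.
Flip bit 9: corrected codeword = 1001010101101011101011011101010
Data bits at positions 3,5,6,7,9,10,11,12,13,14,15,17,18,19,20,21,22,23,24,25,26,27,28,29,30,31: 00100110101101011011101010

00100110101101011011101010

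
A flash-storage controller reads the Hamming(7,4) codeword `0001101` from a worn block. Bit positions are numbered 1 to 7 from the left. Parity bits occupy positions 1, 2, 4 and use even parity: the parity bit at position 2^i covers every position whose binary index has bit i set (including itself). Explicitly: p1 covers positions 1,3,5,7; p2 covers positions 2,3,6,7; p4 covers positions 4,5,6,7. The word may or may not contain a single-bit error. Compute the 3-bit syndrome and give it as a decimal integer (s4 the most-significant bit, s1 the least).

6

s1: b1⊕b3⊕b5⊕b7 = 0⊕0⊕1⊕1 = 0
s2: b2⊕b3⊕b6⊕b7 = 0⊕0⊕0⊕1 = 1
s4: b4⊕b5⊕b6⊕b7 = 1⊕1⊕0⊕1 = 1
Syndrome (s4...s1) = 110 → position 6.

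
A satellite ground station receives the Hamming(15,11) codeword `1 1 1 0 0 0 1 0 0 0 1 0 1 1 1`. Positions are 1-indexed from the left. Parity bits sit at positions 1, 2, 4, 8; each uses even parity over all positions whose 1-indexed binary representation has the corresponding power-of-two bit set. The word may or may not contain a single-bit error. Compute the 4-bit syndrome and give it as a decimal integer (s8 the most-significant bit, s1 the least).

s1: b1⊕b3⊕b5⊕b7⊕b9⊕b11⊕b13⊕b15 = 1⊕1⊕0⊕1⊕0⊕1⊕1⊕1 = 0
s2: b2⊕b3⊕b6⊕b7⊕b10⊕b11⊕b14⊕b15 = 1⊕1⊕0⊕1⊕0⊕1⊕1⊕1 = 0
s4: b4⊕b5⊕b6⊕b7⊕b12⊕b13⊕b14⊕b15 = 0⊕0⊕0⊕1⊕0⊕1⊕1⊕1 = 0
s8: b8⊕b9⊕b10⊕b11⊕b12⊕b13⊕b14⊕b15 = 0⊕0⊕0⊕1⊕0⊕1⊕1⊕1 = 0
Syndrome (s8...s1) = 0000 → position 0 (no error).

0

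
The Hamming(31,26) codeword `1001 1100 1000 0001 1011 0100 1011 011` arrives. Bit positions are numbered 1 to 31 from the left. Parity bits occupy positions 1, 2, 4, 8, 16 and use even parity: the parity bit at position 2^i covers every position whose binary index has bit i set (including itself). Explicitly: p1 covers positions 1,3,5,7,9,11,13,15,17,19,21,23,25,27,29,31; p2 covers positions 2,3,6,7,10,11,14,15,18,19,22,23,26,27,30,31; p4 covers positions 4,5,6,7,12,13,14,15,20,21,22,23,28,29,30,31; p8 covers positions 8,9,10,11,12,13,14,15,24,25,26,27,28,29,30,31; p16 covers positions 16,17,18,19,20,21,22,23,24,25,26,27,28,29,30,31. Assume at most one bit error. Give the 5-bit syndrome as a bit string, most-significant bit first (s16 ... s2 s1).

00000

s1: b1⊕b3⊕b5⊕b7⊕b9⊕b11⊕b13⊕b15⊕b17⊕b19⊕b21⊕b23⊕b25⊕b27⊕b29⊕b31 = 1⊕0⊕1⊕0⊕1⊕0⊕0⊕0⊕1⊕1⊕0⊕0⊕1⊕1⊕0⊕1 = 0
s2: b2⊕b3⊕b6⊕b7⊕b10⊕b11⊕b14⊕b15⊕b18⊕b19⊕b22⊕b23⊕b26⊕b27⊕b30⊕b31 = 0⊕0⊕1⊕0⊕0⊕0⊕0⊕0⊕0⊕1⊕1⊕0⊕0⊕1⊕1⊕1 = 0
s4: b4⊕b5⊕b6⊕b7⊕b12⊕b13⊕b14⊕b15⊕b20⊕b21⊕b22⊕b23⊕b28⊕b29⊕b30⊕b31 = 1⊕1⊕1⊕0⊕0⊕0⊕0⊕0⊕1⊕0⊕1⊕0⊕1⊕0⊕1⊕1 = 0
s8: b8⊕b9⊕b10⊕b11⊕b12⊕b13⊕b14⊕b15⊕b24⊕b25⊕b26⊕b27⊕b28⊕b29⊕b30⊕b31 = 0⊕1⊕0⊕0⊕0⊕0⊕0⊕0⊕0⊕1⊕0⊕1⊕1⊕0⊕1⊕1 = 0
s16: b16⊕b17⊕b18⊕b19⊕b20⊕b21⊕b22⊕b23⊕b24⊕b25⊕b26⊕b27⊕b28⊕b29⊕b30⊕b31 = 1⊕1⊕0⊕1⊕1⊕0⊕1⊕0⊕0⊕1⊕0⊕1⊕1⊕0⊕1⊕1 = 0
Syndrome (s16...s1) = 00000 → position 0 (no error).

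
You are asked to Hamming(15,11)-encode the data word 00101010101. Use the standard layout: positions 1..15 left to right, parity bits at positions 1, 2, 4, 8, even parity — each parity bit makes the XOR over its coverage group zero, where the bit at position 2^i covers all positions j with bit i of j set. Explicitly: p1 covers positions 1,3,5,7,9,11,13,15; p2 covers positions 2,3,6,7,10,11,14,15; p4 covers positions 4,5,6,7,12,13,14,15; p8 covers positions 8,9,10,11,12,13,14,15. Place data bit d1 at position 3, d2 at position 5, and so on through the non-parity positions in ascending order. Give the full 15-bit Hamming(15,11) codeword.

Place data bits at non-power-of-two positions: b3=0, b5=0, b6=1, b7=0, b9=1, b10=0, b11=1, b12=0, b13=1, b14=0, b15=1.
p1 = XOR of data positions {3,5,7,9,11,13,15} = 0⊕0⊕0⊕1⊕1⊕1⊕1 = 0
p2 = XOR of data positions {3,6,7,10,11,14,15} = 0⊕1⊕0⊕0⊕1⊕0⊕1 = 1
p4 = XOR of data positions {5,6,7,12,13,14,15} = 0⊕1⊕0⊕0⊕1⊕0⊕1 = 1
p8 = XOR of data positions {9,10,11,12,13,14,15} = 1⊕0⊕1⊕0⊕1⊕0⊕1 = 0
Codeword b1..b15 = 010101001010101

010101001010101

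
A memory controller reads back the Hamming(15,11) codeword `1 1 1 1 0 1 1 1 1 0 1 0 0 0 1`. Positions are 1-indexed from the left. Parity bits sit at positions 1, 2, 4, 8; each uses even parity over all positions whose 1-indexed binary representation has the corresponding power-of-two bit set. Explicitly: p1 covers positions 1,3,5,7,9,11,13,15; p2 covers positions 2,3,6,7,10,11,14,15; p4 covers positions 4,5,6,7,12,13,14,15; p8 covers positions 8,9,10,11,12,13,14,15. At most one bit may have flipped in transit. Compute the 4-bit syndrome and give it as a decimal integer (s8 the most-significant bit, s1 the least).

0

s1: b1⊕b3⊕b5⊕b7⊕b9⊕b11⊕b13⊕b15 = 1⊕1⊕0⊕1⊕1⊕1⊕0⊕1 = 0
s2: b2⊕b3⊕b6⊕b7⊕b10⊕b11⊕b14⊕b15 = 1⊕1⊕1⊕1⊕0⊕1⊕0⊕1 = 0
s4: b4⊕b5⊕b6⊕b7⊕b12⊕b13⊕b14⊕b15 = 1⊕0⊕1⊕1⊕0⊕0⊕0⊕1 = 0
s8: b8⊕b9⊕b10⊕b11⊕b12⊕b13⊕b14⊕b15 = 1⊕1⊕0⊕1⊕0⊕0⊕0⊕1 = 0
Syndrome (s8...s1) = 0000 → position 0 (no error).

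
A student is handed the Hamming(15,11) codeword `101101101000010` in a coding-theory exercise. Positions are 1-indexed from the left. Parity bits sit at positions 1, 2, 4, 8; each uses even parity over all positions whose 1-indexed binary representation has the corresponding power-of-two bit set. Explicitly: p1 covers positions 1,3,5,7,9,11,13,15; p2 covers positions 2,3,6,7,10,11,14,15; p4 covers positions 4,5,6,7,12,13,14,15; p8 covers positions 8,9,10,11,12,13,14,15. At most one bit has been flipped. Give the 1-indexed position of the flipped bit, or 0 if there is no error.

0

s1: b1⊕b3⊕b5⊕b7⊕b9⊕b11⊕b13⊕b15 = 1⊕1⊕0⊕1⊕1⊕0⊕0⊕0 = 0
s2: b2⊕b3⊕b6⊕b7⊕b10⊕b11⊕b14⊕b15 = 0⊕1⊕1⊕1⊕0⊕0⊕1⊕0 = 0
s4: b4⊕b5⊕b6⊕b7⊕b12⊕b13⊕b14⊕b15 = 1⊕0⊕1⊕1⊕0⊕0⊕1⊕0 = 0
s8: b8⊕b9⊕b10⊕b11⊕b12⊕b13⊕b14⊕b15 = 0⊕1⊕0⊕0⊕0⊕0⊕1⊕0 = 0
Syndrome (s8...s1) = 0000 → position 0 (no error).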